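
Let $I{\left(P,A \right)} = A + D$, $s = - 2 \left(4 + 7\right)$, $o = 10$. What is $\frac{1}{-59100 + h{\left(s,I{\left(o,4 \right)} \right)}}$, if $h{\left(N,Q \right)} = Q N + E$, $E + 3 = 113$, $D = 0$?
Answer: $- \frac{1}{59078} \approx -1.6927 \cdot 10^{-5}$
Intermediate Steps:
$s = -22$ ($s = \left(-2\right) 11 = -22$)
$E = 110$ ($E = -3 + 113 = 110$)
$I{\left(P,A \right)} = A$ ($I{\left(P,A \right)} = A + 0 = A$)
$h{\left(N,Q \right)} = 110 + N Q$ ($h{\left(N,Q \right)} = Q N + 110 = N Q + 110 = 110 + N Q$)
$\frac{1}{-59100 + h{\left(s,I{\left(o,4 \right)} \right)}} = \frac{1}{-59100 + \left(110 - 88\right)} = \frac{1}{-59100 + 22} = \frac{1}{-59078} = - \frac{1}{59078}$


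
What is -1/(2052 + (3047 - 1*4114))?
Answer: -1/985 ≈ -0.0010152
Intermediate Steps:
-1/(2052 + (3047 - 1*4114)) = -1/(2052 + (3047 - 4114)) = -1/(2052 - 1067) = -1/985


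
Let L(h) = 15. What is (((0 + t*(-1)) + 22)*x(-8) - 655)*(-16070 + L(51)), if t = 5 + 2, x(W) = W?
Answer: 12442625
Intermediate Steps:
t = 7
(((0 + t*(-1)) + 22)*x(-8) - 655)*(-16070 + L(51)) = (((0 + 7*(-1)) + 22)*(-8) - 655)*(-16070 + 15) = (((0 - 7) + 22)*(-8) - 655)*(-16055) = ((-7 + 22)*(-8) - 655)*(-16055) = (15*(-8) - 655)*(-16055) = (-120 - 655)*(-16055) = -775*(-16055) = 12442625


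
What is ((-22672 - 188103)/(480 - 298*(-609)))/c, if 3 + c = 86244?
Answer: -210775/15692584842 ≈ -1.3432e-5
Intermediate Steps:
c = 86241 (c = -3 + 86244 = 86241)
((-22672 - 188103)/(480 - 298*(-609)))/c = ((-22672 - 188103)/(480 - 298*(-609)))/86241 = -210775/(480 + 181482)*(1/86241) = -210775/181962*(1/86241) = -210775*1/181962*(1/86241) = -210775/181962*1/86241 = -210775/15692584842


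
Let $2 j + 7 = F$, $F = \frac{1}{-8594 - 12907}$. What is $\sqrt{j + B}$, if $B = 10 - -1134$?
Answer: $\frac{\sqrt{58582795210}}{7167} \approx 33.771$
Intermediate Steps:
$F = - \frac{1}{21501}$ ($F = \frac{1}{-21501} = - \frac{1}{21501} \approx -4.6509 \cdot 10^{-5}$)
$j = - \frac{75254}{21501}$ ($j = - \frac{7}{2} + \frac{1}{2} \left(- \frac{1}{21501}\right) = - \frac{7}{2} - \frac{1}{43002} = - \frac{75254}{21501} \approx -3.5$)
$B = 1144$ ($B = 10 + 1134 = 1144$)
$\sqrt{j + B} = \sqrt{- \frac{75254}{21501} + 1144} = \sqrt{\frac{24521890}{21501}} = \frac{\sqrt{58582795210}}{7167}$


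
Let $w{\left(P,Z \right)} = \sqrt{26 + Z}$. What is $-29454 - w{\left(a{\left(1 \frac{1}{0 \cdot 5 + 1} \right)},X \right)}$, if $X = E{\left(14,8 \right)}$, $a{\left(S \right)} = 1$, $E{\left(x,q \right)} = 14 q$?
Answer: $-29454 - \sqrt{138} \approx -29466.0$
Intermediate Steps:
$X = 112$ ($X = 14 \cdot 8 = 112$)
$-29454 - w{\left(a{\left(1 \frac{1}{0 \cdot 5 + 1} \right)},X \right)} = -29454 - \sqrt{26 + 112} = -29454 - \sqrt{138}$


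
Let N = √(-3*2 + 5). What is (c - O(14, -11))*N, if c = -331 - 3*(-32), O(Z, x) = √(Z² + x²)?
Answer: I*(-235 - √317) ≈ -252.8*I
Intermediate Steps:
N = I (N = √(-6 + 5) = √(-1) = I ≈ 1.0*I)
c = -235 (c = -331 - 1*(-96) = -331 + 96 = -235)
(c - O(14, -11))*N = (-235 - √(14² + (-11)²))*I = (-235 - √(196 + 121))*I = (-235 - √317)*I = I*(-235 - √317)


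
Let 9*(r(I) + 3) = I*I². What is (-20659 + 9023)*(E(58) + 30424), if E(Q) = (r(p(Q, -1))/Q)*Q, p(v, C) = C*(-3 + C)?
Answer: -3186553508/9 ≈ -3.5406e+8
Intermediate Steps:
r(I) = -3 + I³/9 (r(I) = -3 + (I*I²)/9 = -3 + I³/9)
E(Q) = 37/9 (E(Q) = ((-3 + (-(-3 - 1))³/9)/Q)*Q = ((-3 + (-1*(-4))³/9)/Q)*Q = ((-3 + (⅑)*4³)/Q)*Q = ((-3 + (⅑)*64)/Q)*Q = ((-3 + 64/9)/Q)*Q = (37/(9*Q))*Q = 37/9)
(-20659 + 9023)*(E(58) + 30424) = (-20659 + 9023)*(37/9 + 30424) = -11636*273853/9 = -3186553508/9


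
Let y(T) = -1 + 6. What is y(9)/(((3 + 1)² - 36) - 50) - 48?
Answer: -673/14 ≈ -48.071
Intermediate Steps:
y(T) = 5
y(9)/(((3 + 1)² - 36) - 50) - 48 = 5/(((3 + 1)² - 36) - 50) - 48 = 5/((4² - 36) - 50) - 48 = 5/((16 - 36) - 50) - 48 = 5/(-20 - 50) - 48 = 5/(-70) - 48 = 5*(-1/70) - 48 = -1/14 - 48 = -673/14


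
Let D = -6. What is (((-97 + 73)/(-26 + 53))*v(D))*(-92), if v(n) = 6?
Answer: 1472/3 ≈ 490.67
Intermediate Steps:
(((-97 + 73)/(-26 + 53))*v(D))*(-92) = (((-97 + 73)/(-26 + 53))*6)*(-92) = (-24/27*6)*(-92) = (-24*1/27*6)*(-92) = -8/9*6*(-92) = -16/3*(-92) = 1472/3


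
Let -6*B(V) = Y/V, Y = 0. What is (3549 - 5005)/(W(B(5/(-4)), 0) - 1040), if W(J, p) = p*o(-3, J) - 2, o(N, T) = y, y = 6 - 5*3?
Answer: 728/521 ≈ 1.3973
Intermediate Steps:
y = -9 (y = 6 - 15 = -9)
B(V) = 0 (B(V) = -0/V = -1/6*0 = 0)
o(N, T) = -9
W(J, p) = -2 - 9*p (W(J, p) = p*(-9) - 2 = -9*p - 2 = -2 - 9*p)
(3549 - 5005)/(W(B(5/(-4)), 0) - 1040) = (3549 - 5005)/((-2 - 9*0) - 1040) = -1456/((-2 + 0) - 1040) = -1456/(-2 - 1040) = -1456/(-1042) = -1456*(-1/1042) = 728/521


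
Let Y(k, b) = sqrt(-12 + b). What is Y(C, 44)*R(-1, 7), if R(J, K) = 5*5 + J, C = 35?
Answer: 96*sqrt(2) ≈ 135.76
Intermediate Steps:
R(J, K) = 25 + J
Y(C, 44)*R(-1, 7) = sqrt(-12 + 44)*(25 - 1) = sqrt(32)*24 = (4*sqrt(2))*24 = 96*sqrt(2)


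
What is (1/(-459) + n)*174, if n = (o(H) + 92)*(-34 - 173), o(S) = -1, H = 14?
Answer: -501478672/153 ≈ -3.2776e+6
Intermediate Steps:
n = -18837 (n = (-1 + 92)*(-34 - 173) = 91*(-207) = -18837)
(1/(-459) + n)*174 = (1/(-459) - 18837)*174 = (-1/459 - 18837)*174 = -8646184/459*174 = -501478672/153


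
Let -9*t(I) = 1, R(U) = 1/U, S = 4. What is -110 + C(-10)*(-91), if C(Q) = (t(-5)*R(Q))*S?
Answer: -5132/45 ≈ -114.04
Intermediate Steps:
t(I) = -⅑ (t(I) = -⅑*1 = -⅑)
C(Q) = -4/(9*Q) (C(Q) = -1/(9*Q)*4 = -4/(9*Q))
-110 + C(-10)*(-91) = -110 - 4/9/(-10)*(-91) = -110 - 4/9*(-⅒)*(-91) = -110 + (2/45)*(-91) = -110 - 182/45 = -5132/45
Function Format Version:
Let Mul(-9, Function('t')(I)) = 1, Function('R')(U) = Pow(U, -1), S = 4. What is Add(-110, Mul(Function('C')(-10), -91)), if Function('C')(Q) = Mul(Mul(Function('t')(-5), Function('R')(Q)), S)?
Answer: Rational(-5132, 45) ≈ -114.04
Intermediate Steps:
Function('t')(I) = Rational(-1, 9) (Function('t')(I) = Mul(Rational(-1, 9), 1) = Rational(-1, 9))
Function('C')(Q) = Mul(Rational(-4, 9), Pow(Q, -1)) (Function('C')(Q) = Mul(Mul(Rational(-1, 9), Pow(Q, -1)), 4) = Mul(Rational(-4, 9), Pow(Q, -1)))
Add(-110, Mul(Function('C')(-10), -91)) = Add(-110, Mul(Mul(Rational(-4, 9), Pow(-10, -1)), -91)) = Add(-110, Mul(Mul(Rational(-4, 9), Rational(-1, 10)), -91)) = Add(-110, Mul(Rational(2, 45), -91)) = Add(-110, Rational(-182, 45)) = Rational(-5132, 45)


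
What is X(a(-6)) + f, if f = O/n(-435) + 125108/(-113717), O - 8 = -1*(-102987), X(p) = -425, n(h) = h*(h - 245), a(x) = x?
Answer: -2864245463797/6727497720 ≈ -425.75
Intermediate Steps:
n(h) = h*(-245 + h)
O = 102995 (O = 8 - 1*(-102987) = 8 + 102987 = 102995)
f = -5058932797/6727497720 (f = 102995/((-435*(-245 - 435))) + 125108/(-113717) = 102995/((-435*(-680))) + 125108*(-1/113717) = 102995/295800 - 125108/113717 = 102995*(1/295800) - 125108/113717 = 20599/59160 - 125108/113717 = -5058932797/6727497720 ≈ -0.75198)
X(a(-6)) + f = -425 - 5058932797/6727497720 = -2864245463797/6727497720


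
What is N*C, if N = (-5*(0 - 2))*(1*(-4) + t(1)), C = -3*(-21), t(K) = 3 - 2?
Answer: -1890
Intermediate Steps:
t(K) = 1
C = 63
N = -30 (N = (-5*(0 - 2))*(1*(-4) + 1) = (-5*(-2))*(-4 + 1) = 10*(-3) = -30)
N*C = -30*63 = -1890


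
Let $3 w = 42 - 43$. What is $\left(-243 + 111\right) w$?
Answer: $44$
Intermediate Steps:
$w = - \frac{1}{3}$ ($w = \frac{42 - 43}{3} = \frac{1}{3} \left(-1\right) = - \frac{1}{3} \approx -0.33333$)
$\left(-243 + 111\right) w = \left(-243 + 111\right) \left(- \frac{1}{3}\right) = \left(-132\right) \left(- \frac{1}{3}\right) = 44$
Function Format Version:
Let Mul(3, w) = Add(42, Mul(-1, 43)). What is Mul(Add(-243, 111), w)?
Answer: 44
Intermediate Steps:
w = Rational(-1, 3) (w = Mul(Rational(1, 3), Add(42, Mul(-1, 43))) = Mul(Rational(1, 3), Add(42, -43)) = Mul(Rational(1, 3), -1) = Rational(-1, 3) ≈ -0.33333)
Mul(Add(-243, 111), w) = Mul(Add(-243, 111), Rational(-1, 3)) = Mul(-132, Rational(-1, 3)) = 44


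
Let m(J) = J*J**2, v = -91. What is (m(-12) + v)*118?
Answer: -214642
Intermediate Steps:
m(J) = J**3
(m(-12) + v)*118 = ((-12)**3 - 91)*118 = (-1728 - 91)*118 = -1819*118 = -214642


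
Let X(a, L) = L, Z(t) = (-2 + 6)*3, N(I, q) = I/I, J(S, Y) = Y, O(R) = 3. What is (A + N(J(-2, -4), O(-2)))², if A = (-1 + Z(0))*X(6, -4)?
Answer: 1849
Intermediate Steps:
N(I, q) = 1
Z(t) = 12 (Z(t) = 4*3 = 12)
A = -44 (A = (-1 + 12)*(-4) = 11*(-4) = -44)
(A + N(J(-2, -4), O(-2)))² = (-44 + 1)² = (-43)² = 1849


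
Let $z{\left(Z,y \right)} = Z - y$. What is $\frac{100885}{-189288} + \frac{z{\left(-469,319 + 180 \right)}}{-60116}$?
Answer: $- \frac{1470392969}{2844809352} \approx -0.51687$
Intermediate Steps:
$\frac{100885}{-189288} + \frac{z{\left(-469,319 + 180 \right)}}{-60116} = \frac{100885}{-189288} + \frac{-469 - \left(319 + 180\right)}{-60116} = 100885 \left(- \frac{1}{189288}\right) + \left(-469 - 499\right) \left(- \frac{1}{60116}\right) = - \frac{100885}{189288} + \left(-469 - 499\right) \left(- \frac{1}{60116}\right) = - \frac{100885}{189288} - - \frac{242}{15029} = - \frac{100885}{189288} + \frac{242}{15029} = - \frac{1470392969}{2844809352}$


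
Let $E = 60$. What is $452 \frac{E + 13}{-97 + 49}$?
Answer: $- \frac{8249}{12} \approx -687.42$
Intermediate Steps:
$452 \frac{E + 13}{-97 + 49} = 452 \frac{60 + 13}{-97 + 49} = 452 \frac{73}{-48} = 452 \cdot 73 \left(- \frac{1}{48}\right) = 452 \left(- \frac{73}{48}\right) = - \frac{8249}{12}$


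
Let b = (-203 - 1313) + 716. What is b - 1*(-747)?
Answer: -53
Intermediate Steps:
b = -800 (b = -1516 + 716 = -800)
b - 1*(-747) = -800 - 1*(-747) = -800 + 747 = -53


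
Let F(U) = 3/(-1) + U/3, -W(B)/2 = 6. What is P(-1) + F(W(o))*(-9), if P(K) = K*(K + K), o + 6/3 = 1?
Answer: 65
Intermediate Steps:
o = -1 (o = -2 + 1 = -1)
W(B) = -12 (W(B) = -2*6 = -12)
F(U) = -3 + U/3 (F(U) = 3*(-1) + U*(1/3) = -3 + U/3)
P(K) = 2*K**2 (P(K) = K*(2*K) = 2*K**2)
P(-1) + F(W(o))*(-9) = 2*(-1)**2 + (-3 + (1/3)*(-12))*(-9) = 2*1 + (-3 - 4)*(-9) = 2 - 7*(-9) = 2 + 63 = 65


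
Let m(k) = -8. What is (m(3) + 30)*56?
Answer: 1232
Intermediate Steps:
(m(3) + 30)*56 = (-8 + 30)*56 = 22*56 = 1232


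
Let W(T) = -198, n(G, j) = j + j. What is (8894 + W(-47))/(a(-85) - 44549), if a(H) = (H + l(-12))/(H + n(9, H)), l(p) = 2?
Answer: -277185/1419989 ≈ -0.19520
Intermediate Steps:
n(G, j) = 2*j
a(H) = (2 + H)/(3*H) (a(H) = (H + 2)/(H + 2*H) = (2 + H)/((3*H)) = (2 + H)*(1/(3*H)) = (2 + H)/(3*H))
(8894 + W(-47))/(a(-85) - 44549) = (8894 - 198)/((⅓)*(2 - 85)/(-85) - 44549) = 8696/((⅓)*(-1/85)*(-83) - 44549) = 8696/(83/255 - 44549) = 8696/(-11359912/255) = 8696*(-255/11359912) = -277185/1419989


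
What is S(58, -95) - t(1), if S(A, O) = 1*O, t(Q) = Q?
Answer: -96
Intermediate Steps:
S(A, O) = O
S(58, -95) - t(1) = -95 - 1*1 = -95 - 1 = -96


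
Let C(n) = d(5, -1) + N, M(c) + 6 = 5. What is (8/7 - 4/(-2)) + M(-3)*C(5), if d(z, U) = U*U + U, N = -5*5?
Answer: 197/7 ≈ 28.143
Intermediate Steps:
M(c) = -1 (M(c) = -6 + 5 = -1)
N = -25
d(z, U) = U + U² (d(z, U) = U² + U = U + U²)
C(n) = -25 (C(n) = -(1 - 1) - 25 = -1*0 - 25 = 0 - 25 = -25)
(8/7 - 4/(-2)) + M(-3)*C(5) = (8/7 - 4/(-2)) - 1*(-25) = (8*(⅐) - 4*(-½)) + 25 = (8/7 + 2) + 25 = 22/7 + 25 = 197/7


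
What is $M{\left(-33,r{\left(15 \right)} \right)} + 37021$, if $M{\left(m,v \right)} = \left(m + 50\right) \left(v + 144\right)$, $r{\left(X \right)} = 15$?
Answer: $39724$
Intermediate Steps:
$M{\left(m,v \right)} = \left(50 + m\right) \left(144 + v\right)$
$M{\left(-33,r{\left(15 \right)} \right)} + 37021 = \left(7200 + 50 \cdot 15 + 144 \left(-33\right) - 495\right) + 37021 = \left(7200 + 750 - 4752 - 495\right) + 37021 = 2703 + 37021 = 39724$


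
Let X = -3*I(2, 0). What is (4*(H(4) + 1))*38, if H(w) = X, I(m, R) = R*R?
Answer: 152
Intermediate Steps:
I(m, R) = R²
X = 0 (X = -3*0² = -3*0 = 0)
H(w) = 0
(4*(H(4) + 1))*38 = (4*(0 + 1))*38 = (4*1)*38 = 4*38 = 152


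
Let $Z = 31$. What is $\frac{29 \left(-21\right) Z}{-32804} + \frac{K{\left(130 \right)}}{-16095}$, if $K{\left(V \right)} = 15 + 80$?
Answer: $\frac{60148225}{105596076} \approx 0.56961$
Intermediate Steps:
$K{\left(V \right)} = 95$
$\frac{29 \left(-21\right) Z}{-32804} + \frac{K{\left(130 \right)}}{-16095} = \frac{29 \left(-21\right) 31}{-32804} + \frac{95}{-16095} = \left(-609\right) 31 \left(- \frac{1}{32804}\right) + 95 \left(- \frac{1}{16095}\right) = \left(-18879\right) \left(- \frac{1}{32804}\right) - \frac{19}{3219} = \frac{18879}{32804} - \frac{19}{3219} = \frac{60148225}{105596076}$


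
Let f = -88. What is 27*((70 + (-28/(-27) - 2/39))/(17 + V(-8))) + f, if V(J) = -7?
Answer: 6738/65 ≈ 103.66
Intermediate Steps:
27*((70 + (-28/(-27) - 2/39))/(17 + V(-8))) + f = 27*((70 + (-28/(-27) - 2/39))/(17 - 7)) - 88 = 27*((70 + (-28*(-1/27) - 2*1/39))/10) - 88 = 27*((70 + (28/27 - 2/39))*(⅒)) - 88 = 27*((70 + 346/351)*(⅒)) - 88 = 27*((24916/351)*(⅒)) - 88 = 27*(12458/1755) - 88 = 12458/65 - 88 = 6738/65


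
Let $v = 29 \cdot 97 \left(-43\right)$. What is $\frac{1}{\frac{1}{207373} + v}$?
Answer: $- \frac{207373}{25083630706} \approx -8.2673 \cdot 10^{-6}$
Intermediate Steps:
$v = -120959$ ($v = 2813 \left(-43\right) = -120959$)
$\frac{1}{\frac{1}{207373} + v} = \frac{1}{\frac{1}{207373} - 120959} = \frac{1}{- \frac{25083630706}{207373}} = - \frac{207373}{25083630706}$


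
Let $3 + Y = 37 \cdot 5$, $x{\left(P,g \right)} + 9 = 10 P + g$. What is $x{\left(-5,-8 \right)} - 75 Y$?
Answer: $-13717$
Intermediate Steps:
$x{\left(P,g \right)} = -9 + g + 10 P$ ($x{\left(P,g \right)} = -9 + \left(10 P + g\right) = -9 + \left(g + 10 P\right) = -9 + g + 10 P$)
$Y = 182$ ($Y = -3 + 37 \cdot 5 = -3 + 185 = 182$)
$x{\left(-5,-8 \right)} - 75 Y = \left(-9 - 8 + 10 \left(-5\right)\right) - 13650 = \left(-9 - 8 - 50\right) - 13650 = -67 - 13650 = -13717$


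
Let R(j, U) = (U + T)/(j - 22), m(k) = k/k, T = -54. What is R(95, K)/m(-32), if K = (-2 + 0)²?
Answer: -50/73 ≈ -0.68493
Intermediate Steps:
K = 4 (K = (-2)² = 4)
m(k) = 1
R(j, U) = (-54 + U)/(-22 + j) (R(j, U) = (U - 54)/(j - 22) = (-54 + U)/(-22 + j))
R(95, K)/m(-32) = ((-54 + 4)/(-22 + 95))/1 = (-50/73)*1 = ((1/73)*(-50))*1 = -50/73*1 = -50/73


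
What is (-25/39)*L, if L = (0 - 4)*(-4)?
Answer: -400/39 ≈ -10.256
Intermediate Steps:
L = 16 (L = -4*(-4) = 16)
(-25/39)*L = -25/39*16 = -400/39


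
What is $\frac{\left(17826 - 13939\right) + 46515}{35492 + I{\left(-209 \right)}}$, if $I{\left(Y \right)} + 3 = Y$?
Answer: $\frac{25201}{17640} \approx 1.4286$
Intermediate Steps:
$I{\left(Y \right)} = -3 + Y$
$\frac{\left(17826 - 13939\right) + 46515}{35492 + I{\left(-209 \right)}} = \frac{\left(17826 - 13939\right) + 46515}{35492 - 212} = \frac{3887 + 46515}{35280} = 50402 \cdot \frac{1}{35280} = \frac{25201}{17640}$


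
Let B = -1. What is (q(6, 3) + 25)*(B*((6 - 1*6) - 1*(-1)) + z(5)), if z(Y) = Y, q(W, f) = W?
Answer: 124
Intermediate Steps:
(q(6, 3) + 25)*(B*((6 - 1*6) - 1*(-1)) + z(5)) = (6 + 25)*(-((6 - 1*6) - 1*(-1)) + 5) = 31*(-((6 - 6) + 1) + 5) = 31*(-(0 + 1) + 5) = 31*(-1*1 + 5) = 31*(-1 + 5) = 31*4 = 124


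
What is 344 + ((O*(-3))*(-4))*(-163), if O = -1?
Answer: 2300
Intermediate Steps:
344 + ((O*(-3))*(-4))*(-163) = 344 + (-1*(-3)*(-4))*(-163) = 344 + (3*(-4))*(-163) = 344 - 12*(-163) = 344 + 1956 = 2300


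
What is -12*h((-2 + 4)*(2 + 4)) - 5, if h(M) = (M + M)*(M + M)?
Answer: -6917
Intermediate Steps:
h(M) = 4*M² (h(M) = (2*M)*(2*M) = 4*M²)
-12*h((-2 + 4)*(2 + 4)) - 5 = -48*((-2 + 4)*(2 + 4))² - 5 = -48*(2*6)² - 5 = -48*12² - 5 = -48*144 - 5 = -12*576 - 5 = -6912 - 5 = -6917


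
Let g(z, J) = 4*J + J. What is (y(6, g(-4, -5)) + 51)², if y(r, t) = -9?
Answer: 1764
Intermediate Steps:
g(z, J) = 5*J
(y(6, g(-4, -5)) + 51)² = (-9 + 51)² = 42² = 1764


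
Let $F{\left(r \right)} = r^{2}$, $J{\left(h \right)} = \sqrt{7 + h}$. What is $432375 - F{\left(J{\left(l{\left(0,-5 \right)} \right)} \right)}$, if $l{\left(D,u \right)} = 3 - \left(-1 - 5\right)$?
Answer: $432359$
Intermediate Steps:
$l{\left(D,u \right)} = 9$ ($l{\left(D,u \right)} = 3 - \left(-1 - 5\right) = 3 - -6 = 3 + 6 = 9$)
$432375 - F{\left(J{\left(l{\left(0,-5 \right)} \right)} \right)} = 432375 - \left(\sqrt{7 + 9}\right)^{2} = 432375 - \left(\sqrt{16}\right)^{2} = 432375 - 4^{2} = 432375 - 16 = 432359$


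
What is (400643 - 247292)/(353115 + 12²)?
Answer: 17039/39251 ≈ 0.43410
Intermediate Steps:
(400643 - 247292)/(353115 + 12²) = 153351/(353115 + 144) = 153351/353259 = 153351*(1/353259) = 17039/39251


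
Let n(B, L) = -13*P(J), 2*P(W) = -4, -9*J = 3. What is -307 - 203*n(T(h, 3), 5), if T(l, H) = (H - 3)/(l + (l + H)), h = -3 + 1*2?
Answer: -5585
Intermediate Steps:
J = -⅓ (J = -⅑*3 = -⅓ ≈ -0.33333)
P(W) = -2 (P(W) = (½)*(-4) = -2)
h = -1 (h = -3 + 2 = -1)
T(l, H) = (-3 + H)/(H + 2*l) (T(l, H) = (-3 + H)/(l + (H + l)) = (-3 + H)/(H + 2*l))
n(B, L) = 26 (n(B, L) = -13*(-2) = 26)
-307 - 203*n(T(h, 3), 5) = -307 - 203*26 = -307 - 5278 = -5585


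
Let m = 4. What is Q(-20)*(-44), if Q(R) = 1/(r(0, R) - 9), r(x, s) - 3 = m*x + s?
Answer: 22/13 ≈ 1.6923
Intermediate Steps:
r(x, s) = 3 + s + 4*x (r(x, s) = 3 + (4*x + s) = 3 + (s + 4*x) = 3 + s + 4*x)
Q(R) = 1/(-6 + R) (Q(R) = 1/((3 + R + 4*0) - 9) = 1/((3 + R + 0) - 9) = 1/((3 + R) - 9) = 1/(-6 + R))
Q(-20)*(-44) = -44/(-6 - 20) = -44/(-26) = -1/26*(-44) = 22/13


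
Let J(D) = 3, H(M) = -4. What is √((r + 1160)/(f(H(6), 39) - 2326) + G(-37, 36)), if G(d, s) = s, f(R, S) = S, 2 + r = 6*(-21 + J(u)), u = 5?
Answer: √185891934/2287 ≈ 5.9616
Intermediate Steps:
r = -110 (r = -2 + 6*(-21 + 3) = -2 + 6*(-18) = -2 - 108 = -110)
√((r + 1160)/(f(H(6), 39) - 2326) + G(-37, 36)) = √((-110 + 1160)/(39 - 2326) + 36) = √(1050/(-2287) + 36) = √(1050*(-1/2287) + 36) = √(-1050/2287 + 36) = √(81282/2287) = √185891934/2287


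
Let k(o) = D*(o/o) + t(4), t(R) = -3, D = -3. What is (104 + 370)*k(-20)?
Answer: -2844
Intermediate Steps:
k(o) = -6 (k(o) = -3*o/o - 3 = -3*1 - 3 = -3 - 3 = -6)
(104 + 370)*k(-20) = (104 + 370)*(-6) = 474*(-6) = -2844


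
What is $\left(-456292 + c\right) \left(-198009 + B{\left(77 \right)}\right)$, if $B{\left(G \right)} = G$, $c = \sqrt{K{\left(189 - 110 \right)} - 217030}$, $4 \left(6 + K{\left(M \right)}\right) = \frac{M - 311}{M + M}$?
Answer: $90314788144 - \frac{593796 i \sqrt{150502663}}{79} \approx 9.0315 \cdot 10^{10} - 9.2211 \cdot 10^{7} i$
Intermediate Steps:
$K{\left(M \right)} = -6 + \frac{-311 + M}{8 M}$ ($K{\left(M \right)} = -6 + \frac{\left(M - 311\right) \frac{1}{M + M}}{4} = -6 + \frac{\left(-311 + M\right) \frac{1}{2 M}}{4} = -6 + \frac{\frac{1}{2} \frac{1}{M} \left(-311 + M\right)}{4} = -6 + \frac{-311 + M}{8 M}$)
$c = \frac{3 i \sqrt{150502663}}{79}$ ($c = \sqrt{\frac{-311 - 47 \left(189 - 110\right)}{8 \left(189 - 110\right)} - 217030} = \sqrt{\frac{-311 - 3713}{8 \cdot 79} - 217030} = \sqrt{\frac{1}{8} \cdot \frac{1}{79} \left(-311 - 3713\right) - 217030} = \sqrt{\frac{1}{8} \cdot \frac{1}{79} \left(-4024\right) - 217030} = \sqrt{- \frac{503}{79} - 217030} = \sqrt{- \frac{17145873}{79}} = \frac{3 i \sqrt{150502663}}{79} \approx 465.87 i$)
$\left(-456292 + c\right) \left(-198009 + B{\left(77 \right)}\right) = \left(-456292 + \frac{3 i \sqrt{150502663}}{79}\right) \left(-198009 + 77\right) = \left(-456292 + \frac{3 i \sqrt{150502663}}{79}\right) \left(-197932\right) = 90314788144 - \frac{593796 i \sqrt{150502663}}{79}$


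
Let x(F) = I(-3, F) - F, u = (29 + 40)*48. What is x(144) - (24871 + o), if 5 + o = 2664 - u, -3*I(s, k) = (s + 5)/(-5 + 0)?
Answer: -365428/15 ≈ -24362.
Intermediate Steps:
I(s, k) = ⅓ + s/15 (I(s, k) = -(s + 5)/(3*(-5 + 0)) = -(5 + s)/(3*(-5)) = -(5 + s)*(-1)/(3*5) = -(-1 - s/5)/3 = ⅓ + s/15)
u = 3312 (u = 69*48 = 3312)
o = -653 (o = -5 + (2664 - 1*3312) = -5 + (2664 - 3312) = -5 - 648 = -653)
x(F) = 2/15 - F (x(F) = (⅓ + (1/15)*(-3)) - F = (⅓ - ⅕) - F = 2/15 - F)
x(144) - (24871 + o) = (2/15 - 1*144) - (24871 - 653) = (2/15 - 144) - 1*24218 = -2158/15 - 24218 = -365428/15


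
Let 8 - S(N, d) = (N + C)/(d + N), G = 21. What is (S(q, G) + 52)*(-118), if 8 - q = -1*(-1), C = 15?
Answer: -48911/7 ≈ -6987.3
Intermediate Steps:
q = 7 (q = 8 - (-1)*(-1) = 8 - 1*1 = 8 - 1 = 7)
S(N, d) = 8 - (15 + N)/(N + d) (S(N, d) = 8 - (N + 15)/(d + N) = 8 - (15 + N)/(N + d))
(S(q, G) + 52)*(-118) = ((-15 + 7*7 + 8*21)/(7 + 21) + 52)*(-118) = ((-15 + 49 + 168)/28 + 52)*(-118) = ((1/28)*202 + 52)*(-118) = (101/14 + 52)*(-118) = (829/14)*(-118) = -48911/7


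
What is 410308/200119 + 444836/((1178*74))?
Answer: 31196876115/4361193367 ≈ 7.1533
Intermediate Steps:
410308/200119 + 444836/((1178*74)) = 410308*(1/200119) + 444836/87172 = 410308/200119 + 444836*(1/87172) = 410308/200119 + 111209/21793 = 31196876115/4361193367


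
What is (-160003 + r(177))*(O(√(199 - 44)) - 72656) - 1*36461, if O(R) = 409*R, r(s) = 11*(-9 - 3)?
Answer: 11634732099 - 65495215*√155 ≈ 1.0819e+10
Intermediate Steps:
r(s) = -132 (r(s) = 11*(-12) = -132)
(-160003 + r(177))*(O(√(199 - 44)) - 72656) - 1*36461 = (-160003 - 132)*(409*√(199 - 44) - 72656) - 1*36461 = -160135*(409*√155 - 72656) - 36461 = -160135*(-72656 + 409*√155) - 36461 = (11634768560 - 65495215*√155) - 36461 = 11634732099 - 65495215*√155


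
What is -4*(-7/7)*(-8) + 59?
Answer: 27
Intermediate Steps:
-4*(-7/7)*(-8) + 59 = -4*(-7*⅐)*(-8) + 59 = -(-4)*(-8) + 59 = -4*8 + 59 = -32 + 59 = 27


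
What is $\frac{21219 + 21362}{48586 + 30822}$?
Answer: $\frac{6083}{11344} \approx 0.53623$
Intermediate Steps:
$\frac{21219 + 21362}{48586 + 30822} = \frac{42581}{79408} = 42581 \cdot \frac{1}{79408} = \frac{6083}{11344}$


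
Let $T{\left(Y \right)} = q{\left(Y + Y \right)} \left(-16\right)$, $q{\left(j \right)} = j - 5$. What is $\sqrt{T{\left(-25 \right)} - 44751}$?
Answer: $i \sqrt{43871} \approx 209.45 i$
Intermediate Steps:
$q{\left(j \right)} = -5 + j$ ($q{\left(j \right)} = j - 5 = -5 + j$)
$T{\left(Y \right)} = 80 - 32 Y$ ($T{\left(Y \right)} = \left(-5 + \left(Y + Y\right)\right) \left(-16\right) = \left(-5 + 2 Y\right) \left(-16\right) = 80 - 32 Y$)
$\sqrt{T{\left(-25 \right)} - 44751} = \sqrt{\left(80 - -800\right) - 44751} = \sqrt{\left(80 + 800\right) - 44751} = \sqrt{880 - 44751} = \sqrt{-43871} = i \sqrt{43871}$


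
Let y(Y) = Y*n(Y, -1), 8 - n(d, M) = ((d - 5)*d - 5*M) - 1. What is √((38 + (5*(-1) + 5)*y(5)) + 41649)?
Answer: √41687 ≈ 204.17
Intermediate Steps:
n(d, M) = 9 + 5*M - d*(-5 + d) (n(d, M) = 8 - (((d - 5)*d - 5*M) - 1) = 8 - (((-5 + d)*d - 5*M) - 1) = 8 - ((d*(-5 + d) - 5*M) - 1) = 8 - ((-5*M + d*(-5 + d)) - 1) = 8 - (-1 - 5*M + d*(-5 + d)) = 8 + (1 + 5*M - d*(-5 + d)) = 9 + 5*M - d*(-5 + d))
y(Y) = Y*(4 - Y² + 5*Y) (y(Y) = Y*(9 - Y² + 5*(-1) + 5*Y) = Y*(9 - Y² - 5 + 5*Y) = Y*(4 - Y² + 5*Y))
√((38 + (5*(-1) + 5)*y(5)) + 41649) = √((38 + (5*(-1) + 5)*(5*(4 - 1*5² + 5*5))) + 41649) = √((38 + (-5 + 5)*(5*(4 - 1*25 + 25))) + 41649) = √((38 + 0*(5*(4 - 25 + 25))) + 41649) = √((38 + 0*(5*4)) + 41649) = √((38 + 0*20) + 41649) = √((38 + 0) + 41649) = √(38 + 41649) = √41687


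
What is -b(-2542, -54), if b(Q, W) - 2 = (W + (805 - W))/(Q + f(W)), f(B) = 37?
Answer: -841/501 ≈ -1.6786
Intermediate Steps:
b(Q, W) = 2 + 805/(37 + Q) (b(Q, W) = 2 + (W + (805 - W))/(Q + 37) = 2 + 805/(37 + Q))
-b(-2542, -54) = -(879 + 2*(-2542))/(37 - 2542) = -(879 - 5084)/(-2505) = -(-1)*(-4205)/2505 = -1*841/501 = -841/501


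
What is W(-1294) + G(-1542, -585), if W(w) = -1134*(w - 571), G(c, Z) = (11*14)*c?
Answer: 1877442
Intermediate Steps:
G(c, Z) = 154*c
W(w) = 647514 - 1134*w (W(w) = -1134*(-571 + w) = 647514 - 1134*w)
W(-1294) + G(-1542, -585) = (647514 - 1134*(-1294)) + 154*(-1542) = (647514 + 1467396) - 237468 = 2114910 - 237468 = 1877442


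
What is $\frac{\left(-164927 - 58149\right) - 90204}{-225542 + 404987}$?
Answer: $- \frac{62656}{35889} \approx -1.7458$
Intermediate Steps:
$\frac{\left(-164927 - 58149\right) - 90204}{-225542 + 404987} = \frac{\left(-164927 - 58149\right) - 90204}{179445} = \left(-223076 - 90204\right) \frac{1}{179445} = \left(-313280\right) \frac{1}{179445} = - \frac{62656}{35889}$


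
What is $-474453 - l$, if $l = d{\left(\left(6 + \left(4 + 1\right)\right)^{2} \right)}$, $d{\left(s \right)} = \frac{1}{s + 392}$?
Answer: $- \frac{243394390}{513} \approx -4.7445 \cdot 10^{5}$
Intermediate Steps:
$d{\left(s \right)} = \frac{1}{392 + s}$
$l = \frac{1}{513}$ ($l = \frac{1}{392 + \left(6 + \left(4 + 1\right)\right)^{2}} = \frac{1}{392 + \left(6 + 5\right)^{2}} = \frac{1}{392 + 11^{2}} = \frac{1}{392 + 121} = \frac{1}{513} \approx 0.0019493$)
$-474453 - l = -474453 - \frac{1}{513} = - \frac{243394390}{513}$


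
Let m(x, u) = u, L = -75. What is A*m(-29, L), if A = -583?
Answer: 43725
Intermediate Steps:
A*m(-29, L) = -583*(-75) = 43725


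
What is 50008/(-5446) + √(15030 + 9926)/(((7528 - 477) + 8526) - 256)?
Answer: -3572/389 + 2*√6239/15321 ≈ -9.1722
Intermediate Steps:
50008/(-5446) + √(15030 + 9926)/(((7528 - 477) + 8526) - 256) = 50008*(-1/5446) + √24956/((7051 + 8526) - 256) = -3572/389 + (2*√6239)/(15577 - 256) = -3572/389 + (2*√6239)/15321 = -3572/389 + (2*√6239)*(1/15321) = -3572/389 + 2*√6239/15321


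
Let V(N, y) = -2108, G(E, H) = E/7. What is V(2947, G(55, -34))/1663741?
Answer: -2108/1663741 ≈ -0.0012670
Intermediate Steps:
G(E, H) = E/7 (G(E, H) = E*(1/7) = E/7)
V(2947, G(55, -34))/1663741 = -2108/1663741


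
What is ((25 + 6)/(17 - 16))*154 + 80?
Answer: 4854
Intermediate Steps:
((25 + 6)/(17 - 16))*154 + 80 = (31/1)*154 + 80 = (31*1)*154 + 80 = 31*154 + 80 = 4774 + 80 = 4854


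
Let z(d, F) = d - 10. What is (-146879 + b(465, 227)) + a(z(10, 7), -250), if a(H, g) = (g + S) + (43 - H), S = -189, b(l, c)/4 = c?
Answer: -146367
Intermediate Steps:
b(l, c) = 4*c
z(d, F) = -10 + d
a(H, g) = -146 + g - H (a(H, g) = (g - 189) + (43 - H) = (-189 + g) + (43 - H) = -146 + g - H)
(-146879 + b(465, 227)) + a(z(10, 7), -250) = (-146879 + 4*227) + (-146 - 250 - (-10 + 10)) = (-146879 + 908) + (-146 - 250 - 1*0) = -145971 + (-146 - 250 + 0) = -145971 - 396 = -146367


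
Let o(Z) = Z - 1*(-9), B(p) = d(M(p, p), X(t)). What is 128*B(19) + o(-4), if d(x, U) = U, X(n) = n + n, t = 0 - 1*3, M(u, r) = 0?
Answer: -763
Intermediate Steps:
t = -3 (t = 0 - 3 = -3)
X(n) = 2*n
B(p) = -6 (B(p) = 2*(-3) = -6)
o(Z) = 9 + Z (o(Z) = Z + 9 = 9 + Z)
128*B(19) + o(-4) = 128*(-6) + (9 - 4) = -768 + 5 = -763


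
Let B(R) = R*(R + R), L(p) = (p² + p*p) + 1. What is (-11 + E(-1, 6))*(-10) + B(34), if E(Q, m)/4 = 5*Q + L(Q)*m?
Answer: 1902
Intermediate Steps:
L(p) = 1 + 2*p² (L(p) = (p² + p²) + 1 = 2*p² + 1 = 1 + 2*p²)
E(Q, m) = 20*Q + 4*m*(1 + 2*Q²) (E(Q, m) = 4*(5*Q + (1 + 2*Q²)*m) = 4*(5*Q + m*(1 + 2*Q²)) = 20*Q + 4*m*(1 + 2*Q²))
B(R) = 2*R² (B(R) = R*(2*R) = 2*R²)
(-11 + E(-1, 6))*(-10) + B(34) = (-11 + (20*(-1) + 4*6*(1 + 2*(-1)²)))*(-10) + 2*34² = (-11 + (-20 + 4*6*(1 + 2*1)))*(-10) + 2*1156 = (-11 + (-20 + 4*6*(1 + 2)))*(-10) + 2312 = (-11 + (-20 + 4*6*3))*(-10) + 2312 = (-11 + (-20 + 72))*(-10) + 2312 = (-11 + 52)*(-10) + 2312 = 41*(-10) + 2312 = -410 + 2312 = 1902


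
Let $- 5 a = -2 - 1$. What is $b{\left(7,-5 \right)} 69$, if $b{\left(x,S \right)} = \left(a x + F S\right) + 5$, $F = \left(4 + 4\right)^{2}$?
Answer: $- \frac{107226}{5} \approx -21445.0$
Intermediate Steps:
$a = \frac{3}{5}$ ($a = - \frac{-2 - 1}{5} = \left(- \frac{1}{5}\right) \left(-3\right) = \frac{3}{5} \approx 0.6$)
$F = 64$ ($F = 8^{2} = 64$)
$b{\left(x,S \right)} = 5 + 64 S + \frac{3 x}{5}$ ($b{\left(x,S \right)} = \left(\frac{3 x}{5} + 64 S\right) + 5 = \left(64 S + \frac{3 x}{5}\right) + 5 = 5 + 64 S + \frac{3 x}{5}$)
$b{\left(7,-5 \right)} 69 = \left(5 + 64 \left(-5\right) + \frac{3}{5} \cdot 7\right) 69 = \left(5 - 320 + \frac{21}{5}\right) 69 = \left(- \frac{1554}{5}\right) 69 = - \frac{107226}{5}$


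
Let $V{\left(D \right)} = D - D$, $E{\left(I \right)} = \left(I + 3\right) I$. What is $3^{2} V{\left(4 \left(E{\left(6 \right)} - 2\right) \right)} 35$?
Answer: $0$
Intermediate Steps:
$E{\left(I \right)} = I \left(3 + I\right)$ ($E{\left(I \right)} = \left(3 + I\right) I = I \left(3 + I\right)$)
$V{\left(D \right)} = 0$
$3^{2} V{\left(4 \left(E{\left(6 \right)} - 2\right) \right)} 35 = 3^{2} \cdot 0 \cdot 35 = 9 \cdot 0 \cdot 35 = 0 \cdot 35 = 0$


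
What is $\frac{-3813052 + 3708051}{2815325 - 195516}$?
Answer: $- \frac{105001}{2619809} \approx -0.04008$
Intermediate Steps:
$\frac{-3813052 + 3708051}{2815325 - 195516} = - \frac{105001}{2619809}$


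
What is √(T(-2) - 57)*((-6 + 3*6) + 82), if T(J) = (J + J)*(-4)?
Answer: 94*I*√41 ≈ 601.89*I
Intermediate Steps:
T(J) = -8*J (T(J) = (2*J)*(-4) = -8*J)
√(T(-2) - 57)*((-6 + 3*6) + 82) = √(-8*(-2) - 57)*((-6 + 3*6) + 82) = √(16 - 57)*((-6 + 18) + 82) = √(-41)*(12 + 82) = (I*√41)*94 = 94*I*√41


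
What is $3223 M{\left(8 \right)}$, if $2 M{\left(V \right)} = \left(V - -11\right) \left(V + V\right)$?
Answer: $489896$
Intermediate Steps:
$M{\left(V \right)} = V \left(11 + V\right)$ ($M{\left(V \right)} = \frac{\left(V - -11\right) \left(V + V\right)}{2} = \frac{\left(V + 11\right) 2 V}{2} = \frac{\left(11 + V\right) 2 V}{2} = \frac{2 V \left(11 + V\right)}{2} = V \left(11 + V\right)$)
$3223 M{\left(8 \right)} = 3223 \cdot 8 \left(11 + 8\right) = 3223 \cdot 8 \cdot 19 = 3223 \cdot 152 = 489896$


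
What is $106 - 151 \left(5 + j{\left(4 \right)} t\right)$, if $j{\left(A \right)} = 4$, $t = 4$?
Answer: $-3065$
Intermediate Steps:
$106 - 151 \left(5 + j{\left(4 \right)} t\right) = 106 - 151 \left(5 + 4 \cdot 4\right) = 106 - 151 \left(5 + 16\right) = 106 - 3171 = -3065$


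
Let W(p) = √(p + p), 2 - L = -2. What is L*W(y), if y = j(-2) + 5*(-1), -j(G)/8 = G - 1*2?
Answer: 12*√6 ≈ 29.394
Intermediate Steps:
L = 4 (L = 2 - 1*(-2) = 2 + 2 = 4)
j(G) = 16 - 8*G (j(G) = -8*(G - 1*2) = -8*(G - 2) = -8*(-2 + G) = 16 - 8*G)
y = 27 (y = (16 - 8*(-2)) + 5*(-1) = (16 + 16) - 5 = 32 - 5 = 27)
W(p) = √2*√p (W(p) = √(2*p) = √2*√p)
L*W(y) = 4*(√2*√27) = 4*(√2*(3*√3)) = 4*(3*√6) = 12*√6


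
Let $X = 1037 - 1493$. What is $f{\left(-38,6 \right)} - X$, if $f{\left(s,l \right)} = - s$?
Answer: $494$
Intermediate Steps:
$X = -456$
$f{\left(-38,6 \right)} - X = \left(-1\right) \left(-38\right) - -456 = 38 + 456 = 494$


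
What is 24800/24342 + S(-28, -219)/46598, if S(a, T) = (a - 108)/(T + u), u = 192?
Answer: 2600444276/2552149161 ≈ 1.0189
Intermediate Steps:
S(a, T) = (-108 + a)/(192 + T) (S(a, T) = (a - 108)/(T + 192) = (-108 + a)/(192 + T))
24800/24342 + S(-28, -219)/46598 = 24800/24342 + ((-108 - 28)/(192 - 219))/46598 = 24800*(1/24342) + (-136/(-27))*(1/46598) = 12400/12171 - 1/27*(-136)*(1/46598) = 12400/12171 + (136/27)*(1/46598) = 12400/12171 + 68/629073 = 2600444276/2552149161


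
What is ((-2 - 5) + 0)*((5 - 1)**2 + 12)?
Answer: -196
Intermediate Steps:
((-2 - 5) + 0)*((5 - 1)**2 + 12) = (-7 + 0)*(4**2 + 12) = -7*(16 + 12) = -7*28 = -196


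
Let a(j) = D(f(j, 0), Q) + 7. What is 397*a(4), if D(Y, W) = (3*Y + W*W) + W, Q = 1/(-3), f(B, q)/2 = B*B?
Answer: 367225/9 ≈ 40803.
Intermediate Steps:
f(B, q) = 2*B² (f(B, q) = 2*(B*B) = 2*B²)
Q = -⅓ ≈ -0.33333
D(Y, W) = W + W² + 3*Y (D(Y, W) = (3*Y + W²) + W = (W² + 3*Y) + W = W + W² + 3*Y)
a(j) = 61/9 + 6*j² (a(j) = (-⅓ + (-⅓)² + 3*(2*j²)) + 7 = (-⅓ + ⅑ + 6*j²) + 7 = (-2/9 + 6*j²) + 7 = 61/9 + 6*j²)
397*a(4) = 397*(61/9 + 6*4²) = 397*(61/9 + 6*16) = 397*(61/9 + 96) = 397*(925/9) = 367225/9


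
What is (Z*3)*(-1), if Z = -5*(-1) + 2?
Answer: -21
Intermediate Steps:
Z = 7 (Z = 5 + 2 = 7)
(Z*3)*(-1) = (7*3)*(-1) = 21*(-1) = -21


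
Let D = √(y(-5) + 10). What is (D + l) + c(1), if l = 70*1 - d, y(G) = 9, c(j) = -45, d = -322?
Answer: 347 + √19 ≈ 351.36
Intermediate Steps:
D = √19 (D = √(9 + 10) = √19 ≈ 4.3589)
l = 392 (l = 70*1 - 1*(-322) = 70 + 322 = 392)
(D + l) + c(1) = (√19 + 392) - 45 = (392 + √19) - 45 = 347 + √19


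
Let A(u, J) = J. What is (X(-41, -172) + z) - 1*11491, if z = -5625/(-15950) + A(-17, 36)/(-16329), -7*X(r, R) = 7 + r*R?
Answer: -303833065331/24308438 ≈ -12499.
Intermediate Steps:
X(r, R) = -1 - R*r/7 (X(r, R) = -(7 + r*R)/7 = -(7 + R*r)/7 = -1 - R*r/7)
z = 1217019/3472634 (z = -5625/(-15950) + 36/(-16329) = -5625*(-1/15950) + 36*(-1/16329) = 225/638 - 12/5443 = 1217019/3472634 ≈ 0.35046)
(X(-41, -172) + z) - 1*11491 = ((-1 - ⅐*(-172)*(-41)) + 1217019/3472634) - 1*11491 = ((-1 - 7052/7) + 1217019/3472634) - 11491 = (-7059/7 + 1217019/3472634) - 11491 = -24504804273/24308438 - 11491 = -303833065331/24308438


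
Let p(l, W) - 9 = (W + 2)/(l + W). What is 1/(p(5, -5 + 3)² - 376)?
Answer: -1/295 ≈ -0.0033898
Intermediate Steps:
p(l, W) = 9 + (2 + W)/(W + l) (p(l, W) = 9 + (W + 2)/(l + W) = 9 + (2 + W)/(W + l))
1/(p(5, -5 + 3)² - 376) = 1/(((2 + 9*5 + 10*(-5 + 3))/((-5 + 3) + 5))² - 376) = 1/(((2 + 45 + 10*(-2))/(-2 + 5))² - 376) = 1/(((2 + 45 - 20)/3)² - 376) = 1/(((⅓)*27)² - 376) = 1/(9² - 376) = 1/(81 - 376) = 1/(-295) = -1/295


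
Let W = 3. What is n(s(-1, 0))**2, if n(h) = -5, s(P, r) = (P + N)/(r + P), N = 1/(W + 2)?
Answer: 25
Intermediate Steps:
N = 1/5 (N = 1/(3 + 2) = 1/5 ≈ 0.20000)
s(P, r) = (1/5 + P)/(P + r) (s(P, r) = (P + 1/5)/(r + P) = (1/5 + P)/(P + r))
n(s(-1, 0))**2 = (-5)**2 = 25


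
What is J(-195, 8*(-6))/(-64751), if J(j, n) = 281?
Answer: -281/64751 ≈ -0.0043397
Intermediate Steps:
J(-195, 8*(-6))/(-64751) = 281/(-64751) = 281*(-1/64751) = -281/64751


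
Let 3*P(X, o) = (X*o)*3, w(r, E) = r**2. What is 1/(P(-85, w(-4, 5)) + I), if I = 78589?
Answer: 1/77229 ≈ 1.2948e-5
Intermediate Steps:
P(X, o) = X*o (P(X, o) = ((X*o)*3)/3 = (3*X*o)/3 = X*o)
1/(P(-85, w(-4, 5)) + I) = 1/(-85*(-4)**2 + 78589) = 1/(-85*16 + 78589) = 1/(-1360 + 78589) = 1/77229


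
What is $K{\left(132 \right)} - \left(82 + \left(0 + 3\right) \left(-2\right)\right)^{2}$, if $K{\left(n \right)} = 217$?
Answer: $-5559$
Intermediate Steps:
$K{\left(132 \right)} - \left(82 + \left(0 + 3\right) \left(-2\right)\right)^{2} = 217 - \left(82 + \left(0 + 3\right) \left(-2\right)\right)^{2} = 217 - \left(82 + 3 \left(-2\right)\right)^{2} = 217 - \left(82 - 6\right)^{2} = 217 - 76^{2} = 217 - 5776 = -5559$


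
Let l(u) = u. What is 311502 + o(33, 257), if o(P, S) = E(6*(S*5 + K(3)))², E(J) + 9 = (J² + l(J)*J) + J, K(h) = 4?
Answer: 14313068477305671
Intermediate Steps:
E(J) = -9 + J + 2*J² (E(J) = -9 + ((J² + J*J) + J) = -9 + ((J² + J²) + J) = -9 + (2*J² + J) = -9 + (J + 2*J²) = -9 + J + 2*J²)
o(P, S) = (15 + 2*(24 + 30*S)² + 30*S)² (o(P, S) = (-9 + 6*(S*5 + 4) + 2*(6*(S*5 + 4))²)² = (-9 + 6*(5*S + 4) + 2*(6*(5*S + 4))²)² = (-9 + 6*(4 + 5*S) + 2*(6*(4 + 5*S))²)² = (-9 + (24 + 30*S) + 2*(24 + 30*S)²)² = (15 + 2*(24 + 30*S)² + 30*S)²)
311502 + o(33, 257) = 311502 + 9*(5 + 10*257 + 24*(4 + 5*257)²)² = 311502 + 9*(5 + 2570 + 24*(4 + 1285)²)² = 311502 + 9*(5 + 2570 + 24*1289²)² = 311502 + 9*(5 + 2570 + 24*1661521)² = 311502 + 9*(5 + 2570 + 39876504)² = 311502 + 9*39879079² = 311502 + 9*1590340941888241 = 311502 + 14313068476994169 = 14313068477305671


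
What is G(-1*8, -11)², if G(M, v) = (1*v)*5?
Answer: 3025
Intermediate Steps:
G(M, v) = 5*v (G(M, v) = v*5 = 5*v)
G(-1*8, -11)² = (5*(-11))² = (-55)² = 3025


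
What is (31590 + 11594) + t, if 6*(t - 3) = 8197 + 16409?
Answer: 47288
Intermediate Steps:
t = 4104 (t = 3 + (8197 + 16409)/6 = 3 + (1/6)*24606 = 3 + 4101 = 4104)
(31590 + 11594) + t = (31590 + 11594) + 4104 = 43184 + 4104 = 47288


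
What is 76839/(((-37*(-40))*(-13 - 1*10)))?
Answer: -76839/34040 ≈ -2.2573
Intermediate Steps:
76839/(((-37*(-40))*(-13 - 1*10))) = 76839/((1480*(-13 - 10))) = 76839/((1480*(-23))) = 76839/(-34040) = 76839*(-1/34040) = -76839/34040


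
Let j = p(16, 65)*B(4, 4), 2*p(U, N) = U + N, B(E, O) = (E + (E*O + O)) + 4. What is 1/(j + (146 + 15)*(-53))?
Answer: -1/7399 ≈ -0.00013515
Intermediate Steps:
B(E, O) = 4 + E + O + E*O (B(E, O) = (E + (O + E*O)) + 4 = (E + O + E*O) + 4 = 4 + E + O + E*O)
p(U, N) = N/2 + U/2 (p(U, N) = (U + N)/2 = (N + U)/2 = N/2 + U/2)
j = 1134 (j = ((1/2)*65 + (1/2)*16)*(4 + 4 + 4 + 4*4) = (65/2 + 8)*(4 + 4 + 4 + 16) = (81/2)*28 = 1134)
1/(j + (146 + 15)*(-53)) = 1/(1134 + (146 + 15)*(-53)) = 1/(1134 + 161*(-53)) = 1/(1134 - 8533) = 1/(-7399) = -1/7399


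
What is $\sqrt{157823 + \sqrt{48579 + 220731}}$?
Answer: $\sqrt{157823 + \sqrt{269310}} \approx 397.92$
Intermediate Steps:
$\sqrt{157823 + \sqrt{48579 + 220731}} = \sqrt{157823 + \sqrt{269310}}$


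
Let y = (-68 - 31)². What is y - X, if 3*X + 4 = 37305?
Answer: -7898/3 ≈ -2632.7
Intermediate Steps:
X = 37301/3 (X = -4/3 + (⅓)*37305 = -4/3 + 12435 = 37301/3 ≈ 12434.)
y = 9801 (y = (-99)² = 9801)
y - X = 9801 - 1*37301/3 = 9801 - 37301/3 = -7898/3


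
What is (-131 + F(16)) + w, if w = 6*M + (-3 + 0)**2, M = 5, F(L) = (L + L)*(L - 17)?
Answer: -124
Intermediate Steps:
F(L) = 2*L*(-17 + L) (F(L) = (2*L)*(-17 + L) = 2*L*(-17 + L))
w = 39 (w = 6*5 + (-3 + 0)**2 = 30 + (-3)**2 = 30 + 9 = 39)
(-131 + F(16)) + w = (-131 + 2*16*(-17 + 16)) + 39 = (-131 + 2*16*(-1)) + 39 = (-131 - 32) + 39 = -163 + 39 = -124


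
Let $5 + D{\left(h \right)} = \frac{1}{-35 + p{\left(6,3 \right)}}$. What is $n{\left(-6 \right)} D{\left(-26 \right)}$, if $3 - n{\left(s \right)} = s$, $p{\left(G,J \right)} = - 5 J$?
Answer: $- \frac{2259}{50} \approx -45.18$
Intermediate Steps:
$n{\left(s \right)} = 3 - s$
$D{\left(h \right)} = - \frac{251}{50}$ ($D{\left(h \right)} = -5 + \frac{1}{-35 - 15} = -5 + \frac{1}{-50} = -5 - \frac{1}{50} = - \frac{251}{50}$)
$n{\left(-6 \right)} D{\left(-26 \right)} = \left(3 - -6\right) \left(- \frac{251}{50}\right) = \left(3 + 6\right) \left(- \frac{251}{50}\right) = 9 \left(- \frac{251}{50}\right) = - \frac{2259}{50}$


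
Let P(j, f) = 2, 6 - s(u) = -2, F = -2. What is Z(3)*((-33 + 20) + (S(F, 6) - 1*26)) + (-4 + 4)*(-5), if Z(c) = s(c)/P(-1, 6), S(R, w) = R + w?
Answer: -140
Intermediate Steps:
s(u) = 8 (s(u) = 6 - 1*(-2) = 6 + 2 = 8)
Z(c) = 4 (Z(c) = 8/2 = 8*(½) = 4)
Z(3)*((-33 + 20) + (S(F, 6) - 1*26)) + (-4 + 4)*(-5) = 4*((-33 + 20) + ((-2 + 6) - 1*26)) + (-4 + 4)*(-5) = 4*(-13 + (4 - 26)) + 0*(-5) = 4*(-13 - 22) + 0 = 4*(-35) + 0 = -140 + 0 = -140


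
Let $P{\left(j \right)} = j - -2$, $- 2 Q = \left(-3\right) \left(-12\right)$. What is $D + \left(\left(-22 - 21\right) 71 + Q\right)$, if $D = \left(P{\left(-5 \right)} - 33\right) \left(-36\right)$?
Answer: $-1775$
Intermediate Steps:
$Q = -18$ ($Q = - \frac{\left(-3\right) \left(-12\right)}{2} = \left(- \frac{1}{2}\right) 36 = -18$)
$P{\left(j \right)} = 2 + j$ ($P{\left(j \right)} = j + 2 = 2 + j$)
$D = 1296$ ($D = \left(\left(2 - 5\right) - 33\right) \left(-36\right) = \left(-3 - 33\right) \left(-36\right) = \left(-36\right) \left(-36\right) = 1296$)
$D + \left(\left(-22 - 21\right) 71 + Q\right) = 1296 + \left(\left(-22 - 21\right) 71 - 18\right) = 1296 - 3071 = -1775$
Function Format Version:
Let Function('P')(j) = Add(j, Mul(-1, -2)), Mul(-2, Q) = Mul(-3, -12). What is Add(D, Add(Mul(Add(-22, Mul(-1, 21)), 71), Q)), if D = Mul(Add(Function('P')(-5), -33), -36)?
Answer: -1775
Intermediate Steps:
Q = -18 (Q = Mul(Rational(-1, 2), Mul(-3, -12)) = Mul(Rational(-1, 2), 36) = -18)
Function('P')(j) = Add(2, j) (Function('P')(j) = Add(j, 2) = Add(2, j))
D = 1296 (D = Mul(Add(Add(2, -5), -33), -36) = Mul(Add(-3, -33), -36) = Mul(-36, -36) = 1296)
Add(D, Add(Mul(Add(-22, Mul(-1, 21)), 71), Q)) = Add(1296, Add(Mul(Add(-22, Mul(-1, 21)), 71), -18)) = Add(1296, Add(Mul(Add(-22, -21), 71), -18)) = Add(1296, Add(Mul(-43, 71), -18)) = Add(1296, Add(-3053, -18)) = Add(1296, -3071) = -1775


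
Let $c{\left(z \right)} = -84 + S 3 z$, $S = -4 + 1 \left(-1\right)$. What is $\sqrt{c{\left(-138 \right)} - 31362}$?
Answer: $24 i \sqrt{51} \approx 171.39 i$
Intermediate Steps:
$S = -5$ ($S = -4 - 1 = -5$)
$c{\left(z \right)} = -84 - 15 z$ ($c{\left(z \right)} = -84 + \left(-5\right) 3 z = -84 - 15 z$)
$\sqrt{c{\left(-138 \right)} - 31362} = \sqrt{\left(-84 - -2070\right) - 31362} = \sqrt{\left(-84 + 2070\right) - 31362} = \sqrt{1986 - 31362} = \sqrt{-29376} = 24 i \sqrt{51}$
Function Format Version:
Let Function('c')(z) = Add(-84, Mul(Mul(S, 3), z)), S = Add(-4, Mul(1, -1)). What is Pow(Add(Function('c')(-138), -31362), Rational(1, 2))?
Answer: Mul(24, I, Pow(51, Rational(1, 2))) ≈ Mul(171.39, I)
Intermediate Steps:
S = -5 (S = Add(-4, -1) = -5)
Function('c')(z) = Add(-84, Mul(-15, z)) (Function('c')(z) = Add(-84, Mul(Mul(-5, 3), z)) = Add(-84, Mul(-15, z)))
Pow(Add(Function('c')(-138), -31362), Rational(1, 2)) = Pow(Add(Add(-84, Mul(-15, -138)), -31362), Rational(1, 2)) = Pow(Add(Add(-84, 2070), -31362), Rational(1, 2)) = Pow(Add(1986, -31362), Rational(1, 2)) = Pow(-29376, Rational(1, 2)) = Mul(24, I, Pow(51, Rational(1, 2)))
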